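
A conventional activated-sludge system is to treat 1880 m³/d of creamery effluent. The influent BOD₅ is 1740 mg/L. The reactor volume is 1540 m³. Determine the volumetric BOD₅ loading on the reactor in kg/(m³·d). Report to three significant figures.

Applied BOD₅ load per unit volume = Q·S₀/V = (1880 × 1740/1000)/1540 = 2.124 kg BOD₅·m⁻³·d⁻¹.

L_v ≈ 2.12 kg BOD₅/(m³·d)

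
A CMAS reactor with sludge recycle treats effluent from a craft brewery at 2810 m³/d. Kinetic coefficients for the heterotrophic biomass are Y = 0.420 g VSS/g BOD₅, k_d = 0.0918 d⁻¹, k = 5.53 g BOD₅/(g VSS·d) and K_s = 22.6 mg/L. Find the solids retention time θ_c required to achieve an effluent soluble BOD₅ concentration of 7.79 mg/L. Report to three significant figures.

At the target effluent, Y k S/(K_s+S) = 0.420×5.53×7.79/30.39 = 0.5954 d⁻¹.
θ_c = 1/(μ − k_d) = 1/(0.5954 − 0.0918) = 1/0.5036 = 1.986 d.

θ_c ≈ 1.99 d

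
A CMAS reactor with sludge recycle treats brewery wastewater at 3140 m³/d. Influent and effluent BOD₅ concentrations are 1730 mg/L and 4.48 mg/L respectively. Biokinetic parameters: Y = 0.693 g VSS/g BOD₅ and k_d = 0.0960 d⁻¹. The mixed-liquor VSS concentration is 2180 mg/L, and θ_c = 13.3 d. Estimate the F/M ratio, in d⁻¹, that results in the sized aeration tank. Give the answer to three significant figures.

Rearranging the biomass balance for a CMAS with decay, V = Y·Q·ΔS·θ_c / [X·(1+k_d θ_c)] = 0.693 × 3140 × (1730 − 4.48) × 13.3 / [2180 × (1 + 0.0960 × 13.3)] = 4.99×10^7 / 4963 = 10061 m³.
Food-to-microorganism ratio F/M = Q S₀ / (V X) = 3140 × 1730 / (10061 × 2180) = 0.2477 d⁻¹.

F/M ≈ 0.248 d⁻¹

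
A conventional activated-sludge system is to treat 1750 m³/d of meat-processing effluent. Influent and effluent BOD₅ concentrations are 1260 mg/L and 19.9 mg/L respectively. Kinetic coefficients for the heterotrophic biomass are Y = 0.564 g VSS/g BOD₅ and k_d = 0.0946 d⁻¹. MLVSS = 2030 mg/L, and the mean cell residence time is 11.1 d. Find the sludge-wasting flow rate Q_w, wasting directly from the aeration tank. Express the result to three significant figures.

Q_w ≈ 294 m³/d

From the SRT design equation V = Y Q (S₀−S) θ_c / [X (1 + k_d θ_c)] = 0.564 × 1750 × (1260 − 19.9) × 11.1 / [2030 × (1 + 0.0946 × 11.1)] = 1.36×10^7 / 4162 = 3265 m³.
With mixed-liquor wasting, θ_c = V/Q_w, so Q_w = V/θ_c = 3265/11.1 = 294.1 m³/d.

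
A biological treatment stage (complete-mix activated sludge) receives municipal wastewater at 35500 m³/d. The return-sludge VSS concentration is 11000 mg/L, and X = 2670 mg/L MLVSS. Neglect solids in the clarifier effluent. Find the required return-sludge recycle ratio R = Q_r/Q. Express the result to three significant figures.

R = Q_r/Q = X/(X_r − X) = 2670 / (11000 − 2670) = 0.3205.

R ≈ 0.321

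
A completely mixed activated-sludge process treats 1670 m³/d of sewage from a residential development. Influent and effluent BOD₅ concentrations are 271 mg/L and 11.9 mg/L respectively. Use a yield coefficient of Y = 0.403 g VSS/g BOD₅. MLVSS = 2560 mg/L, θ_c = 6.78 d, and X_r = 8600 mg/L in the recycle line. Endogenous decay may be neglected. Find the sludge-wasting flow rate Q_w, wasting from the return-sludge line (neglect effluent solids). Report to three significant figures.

Biomass mass balance (decay neglected): V·X = Y·Q·(S₀ − S)·θ_c, so V = 0.403 × 1670 × (271 − 11.9) × 6.78 / 2560 = 461.8 m³.
Q_w = (V·X)/(θ_c X_r) = 461.8 × 2560 / (6.78 × 8600) = 20.28 m³/d.

Q_w ≈ 20.3 m³/d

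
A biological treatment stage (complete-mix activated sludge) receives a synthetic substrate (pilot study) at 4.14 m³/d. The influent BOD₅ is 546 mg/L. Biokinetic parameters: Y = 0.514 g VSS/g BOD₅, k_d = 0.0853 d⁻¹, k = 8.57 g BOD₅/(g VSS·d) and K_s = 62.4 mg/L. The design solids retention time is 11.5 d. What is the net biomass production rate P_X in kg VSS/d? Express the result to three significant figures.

For a completely mixed reactor with recycle the Lawrence–McCarty relation gives S = K_s·(1 + k_d·θ_c) / [θ_c·(Y·k − k_d) − 1] = 62.4 × (1 + 0.0853 × 11.5) / [11.5 × (0.514 × 8.57 − 0.0853) − 1] = 123.6 / 48.68 = 2.539 mg/L.
Correct the yield for decay: Y_obs = Y/(1 + k_d θ_c) = 0.514 / (1 + 0.0853 × 11.5) = 0.514 / 1.981 = 0.2595.
Substrate removed = Q·(S₀ − S) = 4.14 m³/d × (546 − 2.54) g/m³ = 2.25×10^3 g/d = 2.250 kg/d.
P_X = Y_obs · Q(S₀ − S) = 0.2595 × 2.250 = 0.5838 kg VSS/d.

P_X ≈ 0.584 kg VSS/d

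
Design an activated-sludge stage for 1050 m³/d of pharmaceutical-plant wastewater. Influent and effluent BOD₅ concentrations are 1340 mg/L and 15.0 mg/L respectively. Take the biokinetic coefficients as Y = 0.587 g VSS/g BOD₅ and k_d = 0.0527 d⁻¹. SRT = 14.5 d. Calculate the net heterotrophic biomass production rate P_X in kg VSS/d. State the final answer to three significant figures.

Observed yield with endogenous decay: Y_obs = Y / (1 + k_d·θ_c) = 0.587 / (1 + 0.0527 × 14.5) = 0.587 / 1.764 = 0.3327 g VSS/g BOD₅.
Substrate removed = Q·(S₀ − S) = 1050 m³/d × (1340 − 15.0) g/m³ = 1.39×10^6 g/d = 1391 kg/d.
Biomass produced: P_X = Y_obs·Q·ΔS = 0.3327 × 1391 ≈ 462.9 kg VSS/d.

P_X ≈ 463 kg VSS/d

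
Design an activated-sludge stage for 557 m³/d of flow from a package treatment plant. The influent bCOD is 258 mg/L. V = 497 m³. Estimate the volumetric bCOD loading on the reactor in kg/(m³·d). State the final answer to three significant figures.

Volumetric loading L_v = Q·S₀ / V = 557 × 258 g/m³ / 497.0 m³ = 289.1 g/(m³·d) = 0.2891 kg bCOD/(m³·d).

L_v ≈ 0.289 kg bCOD/(m³·d)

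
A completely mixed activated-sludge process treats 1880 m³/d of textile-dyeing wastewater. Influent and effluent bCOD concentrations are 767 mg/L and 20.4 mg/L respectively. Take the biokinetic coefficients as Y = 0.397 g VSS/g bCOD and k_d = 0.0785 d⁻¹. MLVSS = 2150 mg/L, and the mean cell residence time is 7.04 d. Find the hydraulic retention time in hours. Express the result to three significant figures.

Rearranging the biomass balance for a CMAS with decay, V = Y·Q·ΔS·θ_c / [X·(1+k_d θ_c)] = 0.397 × 1880 × (767 − 20.4) × 7.04 / [2150 × (1 + 0.0785 × 7.04)] = 3.92×10^6 / 3338 = 1175 m³.
τ = V/Q = 1175/1880 = 0.6251 d, or 15.00 h.

τ ≈ 15.0 h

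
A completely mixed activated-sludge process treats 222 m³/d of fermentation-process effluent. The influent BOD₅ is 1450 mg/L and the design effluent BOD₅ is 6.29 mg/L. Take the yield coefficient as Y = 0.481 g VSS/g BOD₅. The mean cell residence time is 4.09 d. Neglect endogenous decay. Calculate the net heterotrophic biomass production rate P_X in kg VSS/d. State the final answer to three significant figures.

Since k_d ≈ 0, Y_obs = Y = 0.481 g VSS/g BOD₅.
Mass of BOD₅ removed per day: Q(S₀ − S) = 222 × 1444 g/m³ = 320.5 kg/d.
So the net sludge growth is P_X = 0.4810 × 320.5 = 154.2 kg VSS/d.

P_X ≈ 154 kg VSS/d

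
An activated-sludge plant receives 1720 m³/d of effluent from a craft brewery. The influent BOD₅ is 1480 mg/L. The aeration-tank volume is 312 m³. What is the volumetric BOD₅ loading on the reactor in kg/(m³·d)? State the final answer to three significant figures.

L_v ≈ 8.16 kg BOD₅/(m³·d)

L_v = Q S₀ / V = 1720 × 1480 × 10⁻³ / 312.0 = 8.159 kg/(m³·d).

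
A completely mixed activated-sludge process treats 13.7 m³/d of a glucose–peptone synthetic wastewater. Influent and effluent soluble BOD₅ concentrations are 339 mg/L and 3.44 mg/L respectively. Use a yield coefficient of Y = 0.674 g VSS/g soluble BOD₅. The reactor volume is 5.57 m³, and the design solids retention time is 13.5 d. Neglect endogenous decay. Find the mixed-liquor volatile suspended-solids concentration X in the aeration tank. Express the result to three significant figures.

Without decay, X = Y Q (S₀−S) θ_c / V = 0.674 × 13.7 × (339 − 3.44) × 13.5 / 5.57 = 7510 mg/L.

X ≈ 7510 mg/L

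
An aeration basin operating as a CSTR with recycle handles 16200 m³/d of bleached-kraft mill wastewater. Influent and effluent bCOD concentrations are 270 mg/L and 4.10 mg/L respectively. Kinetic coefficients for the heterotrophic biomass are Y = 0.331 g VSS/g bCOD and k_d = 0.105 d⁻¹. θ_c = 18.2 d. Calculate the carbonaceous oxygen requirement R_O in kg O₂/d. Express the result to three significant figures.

Observed yield with endogenous decay: Y_obs = Y / (1 + k_d·θ_c) = 0.331 / (1 + 0.105 × 18.2) = 0.331 / 2.911 = 0.1137 g VSS/g bCOD.
ΔS = 270 − 4.10 = 265.9 mg/L, so the substrate removal rate is 16200 × 265.9/1000 = 4308 kg bCOD/d.
P_X = Y_obs·Q·(S₀ − S) = 0.1137 × 4308 = 489.8 kg VSS/d.
R_O = Q·ΔS − 1.42 P_X = 4308 − 695.5 = 3612 kg O₂/d.

R_O ≈ 3610 kg O₂/d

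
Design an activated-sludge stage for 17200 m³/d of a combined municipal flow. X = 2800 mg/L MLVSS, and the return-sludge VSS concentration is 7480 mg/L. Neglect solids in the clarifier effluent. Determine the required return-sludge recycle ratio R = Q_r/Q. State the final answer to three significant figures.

R = Q_r/Q = X/(X_r − X) = 2800 / (7480 − 2800) = 0.5983.

R ≈ 0.598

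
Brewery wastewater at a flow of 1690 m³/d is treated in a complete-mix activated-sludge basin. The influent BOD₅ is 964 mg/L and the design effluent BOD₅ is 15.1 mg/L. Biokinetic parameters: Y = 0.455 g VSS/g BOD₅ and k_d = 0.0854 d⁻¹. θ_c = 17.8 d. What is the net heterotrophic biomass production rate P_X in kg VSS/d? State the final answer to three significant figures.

Y_obs = Y / (1 + k_d θ_c) = 0.455 / (1 + 0.0854 × 17.8) = 0.455 / 2.520 = 0.1805.
Substrate removed = Q·(S₀ − S) = 1690 m³/d × (964 − 15.1) g/m³ = 1.6×10^6 g/d = 1604 kg/d.
P_X = Y_obs · Q(S₀ − S) = 0.1805 × 1604 = 289.5 kg VSS/d.

P_X ≈ 290 kg VSS/d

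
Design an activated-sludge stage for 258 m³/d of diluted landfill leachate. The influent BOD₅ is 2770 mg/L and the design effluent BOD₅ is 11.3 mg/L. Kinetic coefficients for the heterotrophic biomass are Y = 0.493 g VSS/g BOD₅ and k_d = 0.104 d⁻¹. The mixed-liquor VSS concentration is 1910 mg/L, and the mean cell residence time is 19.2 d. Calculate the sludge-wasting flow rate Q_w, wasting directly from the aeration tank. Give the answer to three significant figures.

Rearranging the biomass balance for a CMAS with decay, V = Y·Q·ΔS·θ_c / [X·(1+k_d θ_c)] = 0.493 × 258 × (2770 − 11.3) × 19.2 / [1910 × (1 + 0.104 × 19.2)] = 6.74×10^6 / 5724 = 1177 m³.
With mixed-liquor wasting, θ_c = V/Q_w, so Q_w = V/θ_c = 1177/19.2 = 61.30 m³/d.

Q_w ≈ 61.3 m³/d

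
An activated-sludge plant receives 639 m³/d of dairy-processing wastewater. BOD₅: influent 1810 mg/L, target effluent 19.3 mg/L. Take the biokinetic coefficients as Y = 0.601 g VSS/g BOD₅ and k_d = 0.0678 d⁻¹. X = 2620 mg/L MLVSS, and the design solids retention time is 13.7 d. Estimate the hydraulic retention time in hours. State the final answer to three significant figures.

τ ≈ 70.0 h

Steady-state biomass mass balance: V·X·(1 + k_d·θ_c) = Y·Q·(S₀ − S)·θ_c, so V = 0.601 × 639 × (1810 − 19.3) × 13.7 / [2620 × (1 + 0.0678 × 13.7)] = 9.42×10^6 / 5054 = 1864 m³.
τ = V/Q = 1864/639 = 2.918 d, or 70.02 h.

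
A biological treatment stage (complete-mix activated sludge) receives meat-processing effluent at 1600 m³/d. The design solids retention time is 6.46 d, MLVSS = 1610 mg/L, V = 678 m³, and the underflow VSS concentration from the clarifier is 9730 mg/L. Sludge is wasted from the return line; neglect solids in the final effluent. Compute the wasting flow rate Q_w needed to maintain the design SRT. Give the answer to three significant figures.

Q_w = (V·X)/(θ_c X_r) = 678.0 × 1610 / (6.46 × 9730) = 17.37 m³/d.

Q_w ≈ 17.4 m³/d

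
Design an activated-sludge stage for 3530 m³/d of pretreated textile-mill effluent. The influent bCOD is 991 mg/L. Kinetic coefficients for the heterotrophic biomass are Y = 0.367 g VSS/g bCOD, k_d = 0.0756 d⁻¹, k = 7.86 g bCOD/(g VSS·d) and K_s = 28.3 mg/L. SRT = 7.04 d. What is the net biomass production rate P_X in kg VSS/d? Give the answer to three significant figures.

P_X ≈ 836 kg VSS/d

Effluent substrate depends only on kinetics and SRT: S = K_s(1 + k_d θ_c) / [θ_c(Yk − k_d) − 1] = 28.3 × (1 + 0.0756 × 7.04) / [7.04 × (0.367 × 7.86 − 0.0756) − 1] = 43.36 / 18.78 = 2.309 mg/L.
Correct the yield for decay: Y_obs = Y/(1 + k_d θ_c) = 0.367 / (1 + 0.0756 × 7.04) = 0.367 / 1.532 = 0.2395.
Mass of bCOD removed per day: Q(S₀ − S) = 3530 × 988.7 g/m³ = 3490 kg/d.
So the net sludge growth is P_X = 0.2395 × 3490 = 835.9 kg VSS/d.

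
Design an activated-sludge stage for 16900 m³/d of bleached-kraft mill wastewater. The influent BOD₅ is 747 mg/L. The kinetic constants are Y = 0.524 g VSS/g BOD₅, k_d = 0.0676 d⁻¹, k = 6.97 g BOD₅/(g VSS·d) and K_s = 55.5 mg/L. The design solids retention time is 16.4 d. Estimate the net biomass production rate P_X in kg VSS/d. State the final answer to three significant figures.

P_X ≈ 3130 kg VSS/d

From the Monod/SRT balance for a CMAS, S = K_s·(1+k_d θ_c)/[θ_c·(Y k − k_d) − 1] = 55.5 × (1 + 0.0676 × 16.4) / [16.4 × (0.524 × 6.97 − 0.0676) − 1] = 117.0 / 57.79 = 2.025 mg/L.
The observed yield is Y_obs = Y/(1 + k_d·θ_c) = 0.524 / (1 + 0.0676 × 16.4) = 0.524 / 2.109 = 0.2485 g VSS per g BOD₅ removed.
Substrate removed = Q·(S₀ − S) = 16900 m³/d × (747 − 2.03) g/m³ = 1.26×10^7 g/d = 12590 kg/d.
P_X = Y_obs · Q(S₀ − S) = 0.2485 × 12590 = 3129 kg VSS/d.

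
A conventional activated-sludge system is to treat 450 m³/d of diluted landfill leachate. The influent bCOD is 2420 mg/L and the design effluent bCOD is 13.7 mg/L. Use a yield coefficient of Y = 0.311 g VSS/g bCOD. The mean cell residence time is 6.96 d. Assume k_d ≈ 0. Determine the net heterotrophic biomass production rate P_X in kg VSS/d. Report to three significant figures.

P_X ≈ 337 kg VSS/d

No decay correction is needed, so Y_obs = Y = 0.311.
Q·(S₀ − S) = 450 × (2420 − 13.7) × 10⁻³ = 1083 kg/d removed.
P_X = Y_obs · Q(S₀ − S) = 0.3110 × 1083 = 336.8 kg VSS/d.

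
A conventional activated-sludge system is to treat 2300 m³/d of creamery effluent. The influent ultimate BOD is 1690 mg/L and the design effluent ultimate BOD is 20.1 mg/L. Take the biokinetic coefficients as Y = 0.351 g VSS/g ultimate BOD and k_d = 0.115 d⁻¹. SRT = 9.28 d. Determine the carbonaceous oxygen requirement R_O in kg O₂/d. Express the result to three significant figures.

Y_obs = Y / (1 + k_d θ_c) = 0.351 / (1 + 0.115 × 9.28) = 0.351 / 2.067 = 0.1698.
Substrate removed = Q·(S₀ − S) = 2300 m³/d × (1690 − 20.1) g/m³ = 3.84×10^6 g/d = 3841 kg/d.
P_X = Y_obs·Q·(S₀ − S) = 0.1698 × 3841 = 652.1 kg VSS/d.
R_O = Q·(S₀ − S) − 1.42·P_X = 3841 − 1.42 × 652.1 = 2915 kg O₂/d.

R_O ≈ 2910 kg O₂/d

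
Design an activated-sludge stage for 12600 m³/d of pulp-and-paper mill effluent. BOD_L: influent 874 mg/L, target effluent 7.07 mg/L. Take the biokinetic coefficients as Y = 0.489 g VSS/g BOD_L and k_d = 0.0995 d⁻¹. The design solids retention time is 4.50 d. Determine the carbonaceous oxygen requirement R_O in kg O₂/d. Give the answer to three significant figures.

R_O ≈ 5680 kg O₂/d

The observed yield is Y_obs = Y/(1 + k_d·θ_c) = 0.489 / (1 + 0.0995 × 4.50) = 0.489 / 1.448 = 0.3378 g VSS per g BOD_L removed.
Substrate removed = Q·(S₀ − S) = 12600 m³/d × (874 − 7.07) g/m³ = 1.09×10^7 g/d = 10923 kg/d.
Net sludge production P_X = 0.3378 × 10923 = 3690 kg VSS/d.
R_O = Q·ΔS − 1.42 P_X = 10923 − 5239 = 5684 kg O₂/d.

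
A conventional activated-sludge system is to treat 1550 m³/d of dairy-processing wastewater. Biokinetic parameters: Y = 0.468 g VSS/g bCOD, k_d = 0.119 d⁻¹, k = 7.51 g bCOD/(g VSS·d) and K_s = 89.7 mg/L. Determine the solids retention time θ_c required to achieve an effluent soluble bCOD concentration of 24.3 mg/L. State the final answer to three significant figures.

Specific growth rate at S = 24.3 mg/L: μ = YkS/(K_s+S) = 0.468·7.51·24.3/(89.7+24.3) = 0.7492 d⁻¹.
1/θ_c = 0.7492 − 0.119 = 0.6302 d⁻¹, so θ_c = 1.587 d.

θ_c ≈ 1.59 d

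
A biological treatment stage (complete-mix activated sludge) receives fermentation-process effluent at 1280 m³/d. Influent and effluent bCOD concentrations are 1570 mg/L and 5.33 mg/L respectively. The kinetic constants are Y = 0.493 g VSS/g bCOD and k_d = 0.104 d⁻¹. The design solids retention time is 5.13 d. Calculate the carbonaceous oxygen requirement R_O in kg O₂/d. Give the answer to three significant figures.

R_O ≈ 1090 kg O₂/d

Correct the yield for decay: Y_obs = Y/(1 + k_d θ_c) = 0.493 / (1 + 0.104 × 5.13) = 0.493 / 1.534 = 0.3215.
Q·(S₀ − S) = 1280 × (1570 − 5.33) × 10⁻³ = 2003 kg/d removed.
Biomass synthesised: P_X = Y_obs × 2003 = 643.9 kg VSS/d.
R_O = Q·(S₀ − S) − 1.42·P_X = 2003 − 1.42 × 643.9 = 1088 kg O₂/d.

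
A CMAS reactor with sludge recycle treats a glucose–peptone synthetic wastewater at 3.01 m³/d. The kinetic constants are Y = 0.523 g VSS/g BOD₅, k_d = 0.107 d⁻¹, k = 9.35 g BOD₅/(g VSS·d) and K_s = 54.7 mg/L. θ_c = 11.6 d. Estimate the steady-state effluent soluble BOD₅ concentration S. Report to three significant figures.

Effluent substrate depends only on kinetics and SRT: S = K_s(1 + k_d θ_c) / [θ_c(Yk − k_d) − 1] = 54.7 × (1 + 0.107 × 11.6) / [11.6 × (0.523 × 9.35 − 0.107) − 1] = 122.6 / 54.48 = 2.250 mg/L.

S ≈ 2.25 mg/L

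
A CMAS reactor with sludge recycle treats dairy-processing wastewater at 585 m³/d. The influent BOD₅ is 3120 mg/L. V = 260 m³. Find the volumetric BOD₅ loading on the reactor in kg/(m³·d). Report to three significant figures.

L_v ≈ 7.02 kg BOD₅/(m³·d)

Volumetric loading L_v = Q·S₀ / V = 585 × 3120 g/m³ / 260.0 m³ = 7020 g/(m³·d) = 7.020 kg BOD₅/(m³·d).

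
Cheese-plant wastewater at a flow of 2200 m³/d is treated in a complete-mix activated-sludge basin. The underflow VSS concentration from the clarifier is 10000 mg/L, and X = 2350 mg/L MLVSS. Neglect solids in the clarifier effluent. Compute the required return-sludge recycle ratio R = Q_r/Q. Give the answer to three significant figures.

R ≈ 0.307

Solids balance on the clarifier gives (1+R)X = R·X_r, so R = X/(X_r − X) = 2350 / (10000 − 2350) = 0.3072.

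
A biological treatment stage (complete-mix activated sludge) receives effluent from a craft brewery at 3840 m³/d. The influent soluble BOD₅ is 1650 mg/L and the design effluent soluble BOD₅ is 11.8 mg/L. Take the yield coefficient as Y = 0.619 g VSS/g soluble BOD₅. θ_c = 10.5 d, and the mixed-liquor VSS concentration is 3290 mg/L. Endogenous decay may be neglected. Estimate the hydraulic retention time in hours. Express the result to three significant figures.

τ ≈ 77.7 h

With k_d = 0 the design equation reduces to V = Y Q (S₀−S) θ_c / X = 0.619 × 3840 × (1650 − 11.8) × 10.5 / 3290 = 12427 m³.
τ = V/Q = 12427/3840 = 3.236 d, or 77.67 h.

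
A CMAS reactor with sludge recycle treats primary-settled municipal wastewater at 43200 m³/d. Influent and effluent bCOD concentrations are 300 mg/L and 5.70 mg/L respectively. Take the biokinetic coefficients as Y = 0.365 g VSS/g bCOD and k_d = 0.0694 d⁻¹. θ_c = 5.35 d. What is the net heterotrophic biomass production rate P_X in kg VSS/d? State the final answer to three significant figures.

The observed yield is Y_obs = Y/(1 + k_d·θ_c) = 0.365 / (1 + 0.0694 × 5.35) = 0.365 / 1.371 = 0.2662 g VSS per g bCOD removed.
Q·(S₀ − S) = 43200 × (300 − 5.70) × 10⁻³ = 12714 kg/d removed.
So the net sludge growth is P_X = 0.2662 × 12714 = 3384 kg VSS/d.

P_X ≈ 3380 kg VSS/d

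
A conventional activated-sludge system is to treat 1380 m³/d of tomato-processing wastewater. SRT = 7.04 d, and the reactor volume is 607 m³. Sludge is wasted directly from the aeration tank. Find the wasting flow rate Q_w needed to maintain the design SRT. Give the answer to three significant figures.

Q_w ≈ 86.2 m³/d

For wasting at MLVSS concentration, Q_w = V/θ_c = 607.0/7.04 = 86.22 m³/d.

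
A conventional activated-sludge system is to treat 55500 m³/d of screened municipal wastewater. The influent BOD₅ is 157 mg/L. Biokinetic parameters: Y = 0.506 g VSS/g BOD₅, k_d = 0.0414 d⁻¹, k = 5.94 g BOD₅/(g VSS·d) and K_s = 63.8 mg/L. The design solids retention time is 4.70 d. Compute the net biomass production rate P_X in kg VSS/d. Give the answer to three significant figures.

Effluent substrate depends only on kinetics and SRT: S = K_s(1 + k_d θ_c) / [θ_c(Yk − k_d) − 1] = 63.8 × (1 + 0.0414 × 4.70) / [4.70 × (0.506 × 5.94 − 0.0414) − 1] = 76.21 / 12.93 = 5.893 mg/L.
The observed yield is Y_obs = Y/(1 + k_d·θ_c) = 0.506 / (1 + 0.0414 × 4.70) = 0.506 / 1.195 = 0.4236 g VSS per g BOD₅ removed.
Q·(S₀ − S) = 55500 × (157 − 5.89) × 10⁻³ = 8387 kg/d removed.
Biomass produced: P_X = Y_obs·Q·ΔS = 0.4236 × 8387 ≈ 3552 kg VSS/d.

P_X ≈ 3550 kg VSS/d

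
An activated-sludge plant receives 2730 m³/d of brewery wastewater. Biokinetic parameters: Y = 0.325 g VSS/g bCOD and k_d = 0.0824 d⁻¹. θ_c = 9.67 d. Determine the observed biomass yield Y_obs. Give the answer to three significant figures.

The observed yield is Y_obs = Y/(1 + k_d·θ_c) = 0.325 / (1 + 0.0824 × 9.67) = 0.325 / 1.797 = 0.1809 g VSS per g bCOD removed.

Y_obs ≈ 0.181 g VSS/g bCOD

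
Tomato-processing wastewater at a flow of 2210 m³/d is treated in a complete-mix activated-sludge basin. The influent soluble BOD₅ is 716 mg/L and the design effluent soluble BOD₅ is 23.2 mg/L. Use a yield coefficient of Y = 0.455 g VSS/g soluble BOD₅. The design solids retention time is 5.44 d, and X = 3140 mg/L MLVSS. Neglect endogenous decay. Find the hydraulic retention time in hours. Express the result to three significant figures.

τ ≈ 13.1 h

With k_d = 0 the design equation reduces to V = Y Q (S₀−S) θ_c / X = 0.455 × 2210 × (716 − 23.2) × 5.44 / 3140 = 1207 m³.
τ = V/Q = 1207/2210 = 0.5461 d, or 13.11 h.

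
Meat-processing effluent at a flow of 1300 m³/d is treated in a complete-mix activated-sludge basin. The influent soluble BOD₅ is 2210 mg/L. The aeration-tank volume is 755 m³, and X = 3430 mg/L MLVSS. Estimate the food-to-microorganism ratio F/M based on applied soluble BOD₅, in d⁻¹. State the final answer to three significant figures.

F/M ≈ 1.11 d⁻¹

F/M = applied load / biomass = Q·S₀/(V·X) = 1300 × 2210 / (755.0 × 3430) = 1.109 d⁻¹.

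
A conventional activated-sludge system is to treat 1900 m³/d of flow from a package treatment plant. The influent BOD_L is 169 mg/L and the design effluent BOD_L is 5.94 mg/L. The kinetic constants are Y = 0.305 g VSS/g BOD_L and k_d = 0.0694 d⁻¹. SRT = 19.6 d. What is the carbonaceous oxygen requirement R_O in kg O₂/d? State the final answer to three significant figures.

Observed yield with endogenous decay: Y_obs = Y / (1 + k_d·θ_c) = 0.305 / (1 + 0.0694 × 19.6) = 0.305 / 2.360 = 0.1292 g VSS/g BOD_L.
Q·(S₀ − S) = 1900 × (169 − 5.94) × 10⁻³ = 309.8 kg/d removed.
Net sludge production P_X = 0.1292 × 309.8 = 40.04 kg VSS/d.
R_O = Q·(S₀ − S) − 1.42·P_X = 309.8 − 1.42 × 40.04 = 253.0 kg O₂/d.

R_O ≈ 253 kg O₂/d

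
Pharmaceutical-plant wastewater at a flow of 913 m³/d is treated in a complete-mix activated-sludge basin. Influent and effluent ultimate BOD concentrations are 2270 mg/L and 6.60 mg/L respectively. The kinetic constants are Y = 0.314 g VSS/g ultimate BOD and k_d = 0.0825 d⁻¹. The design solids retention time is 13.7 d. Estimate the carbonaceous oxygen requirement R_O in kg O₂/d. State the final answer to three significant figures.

R_O ≈ 1630 kg O₂/d

Observed yield with endogenous decay: Y_obs = Y / (1 + k_d·θ_c) = 0.314 / (1 + 0.0825 × 13.7) = 0.314 / 2.130 = 0.1474 g VSS/g ultimate BOD.
ΔS = 2270 − 6.60 = 2263 mg/L, so the substrate removal rate is 913 × 2263/1000 = 2066 kg ultimate BOD/d.
Net sludge production P_X = 0.1474 × 2066 = 304.6 kg VSS/d.
R_O = Q·(S₀ − S) − 1.42·P_X = 2066 − 1.42 × 304.6 = 1634 kg O₂/d.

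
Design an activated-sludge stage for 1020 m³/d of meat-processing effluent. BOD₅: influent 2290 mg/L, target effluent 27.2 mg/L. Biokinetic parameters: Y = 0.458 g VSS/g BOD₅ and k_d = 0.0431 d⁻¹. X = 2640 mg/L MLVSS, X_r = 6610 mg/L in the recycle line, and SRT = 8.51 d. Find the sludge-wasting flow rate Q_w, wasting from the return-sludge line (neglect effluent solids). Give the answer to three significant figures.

Q_w ≈ 117 m³/d

Rearranging the biomass balance for a CMAS with decay, V = Y·Q·ΔS·θ_c / [X·(1+k_d θ_c)] = 0.458 × 1020 × (2290 − 27.2) × 8.51 / [2640 × (1 + 0.0431 × 8.51)] = 9×10^6 / 3608 = 2493 m³.
Wasting from the return line (neglecting effluent solids): Q_w = V·X / (θ_c·X_r) = 2493 × 2640 / (8.51 × 6610) = 117.0 m³/d.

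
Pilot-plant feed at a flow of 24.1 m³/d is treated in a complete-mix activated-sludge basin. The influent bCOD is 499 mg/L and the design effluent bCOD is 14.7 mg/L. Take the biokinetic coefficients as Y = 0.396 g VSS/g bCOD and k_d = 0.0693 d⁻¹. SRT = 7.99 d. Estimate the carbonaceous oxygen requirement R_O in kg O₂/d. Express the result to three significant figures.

R_O ≈ 7.45 kg O₂/d

The observed yield is Y_obs = Y/(1 + k_d·θ_c) = 0.396 / (1 + 0.0693 × 7.99) = 0.396 / 1.554 = 0.2549 g VSS per g bCOD removed.
ΔS = 499 − 14.7 = 484.3 mg/L, so the substrate removal rate is 24.1 × 484.3/1000 = 11.67 kg bCOD/d.
P_X = Y_obs·Q·(S₀ − S) = 0.2549 × 11.67 = 2.975 kg VSS/d.
R_O = Q·(S₀ − S) − 1.42·P_X = 11.67 − 1.42 × 2.975 = 7.447 kg O₂/d.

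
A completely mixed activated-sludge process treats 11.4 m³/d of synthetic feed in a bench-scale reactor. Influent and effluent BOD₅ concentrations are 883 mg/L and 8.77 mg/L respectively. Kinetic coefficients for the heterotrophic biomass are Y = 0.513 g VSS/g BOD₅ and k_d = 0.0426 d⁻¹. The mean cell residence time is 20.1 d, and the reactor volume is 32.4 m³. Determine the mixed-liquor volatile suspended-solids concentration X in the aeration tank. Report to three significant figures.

X ≈ 1710 mg/L

X = Y·Q·ΔS·θ_c / [V·(1 + k_d θ_c)] = 0.513 × 11.4 × (883 − 8.77) × 20.1 / [32.4 × (1 + 0.0426 × 20.1)] = 1709 mg/L.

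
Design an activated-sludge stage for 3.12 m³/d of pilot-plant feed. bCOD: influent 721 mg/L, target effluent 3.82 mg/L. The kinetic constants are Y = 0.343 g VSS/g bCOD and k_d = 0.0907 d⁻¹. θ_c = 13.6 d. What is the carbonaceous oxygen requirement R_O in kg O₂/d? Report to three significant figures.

Correct the yield for decay: Y_obs = Y/(1 + k_d θ_c) = 0.343 / (1 + 0.0907 × 13.6) = 0.343 / 2.234 = 0.1536.
Substrate removed = Q·(S₀ − S) = 3.12 m³/d × (721 − 3.82) g/m³ = 2.24×10^3 g/d = 2.238 kg/d.
Net sludge production P_X = 0.1536 × 2.238 = 0.3436 kg VSS/d.
R_O = Q·ΔS − 1.42 P_X = 2.238 − 0.4880 = 1.750 kg O₂/d.

R_O ≈ 1.75 kg O₂/d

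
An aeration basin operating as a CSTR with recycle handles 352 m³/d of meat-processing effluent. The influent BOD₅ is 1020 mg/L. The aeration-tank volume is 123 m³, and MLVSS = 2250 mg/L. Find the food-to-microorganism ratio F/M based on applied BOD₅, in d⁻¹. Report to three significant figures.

F/M ≈ 1.30 d⁻¹

Food-to-microorganism ratio F/M = Q S₀ / (V X) = 352 × 1020 / (123.0 × 2250) = 1.297 d⁻¹.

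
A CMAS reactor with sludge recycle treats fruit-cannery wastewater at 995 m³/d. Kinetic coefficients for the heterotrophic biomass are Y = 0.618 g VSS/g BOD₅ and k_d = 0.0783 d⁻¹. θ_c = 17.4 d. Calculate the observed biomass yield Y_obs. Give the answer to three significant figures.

Y_obs ≈ 0.262 g VSS/g BOD₅

Y_obs = Y / (1 + k_d θ_c) = 0.618 / (1 + 0.0783 × 17.4) = 0.618 / 2.362 = 0.2616.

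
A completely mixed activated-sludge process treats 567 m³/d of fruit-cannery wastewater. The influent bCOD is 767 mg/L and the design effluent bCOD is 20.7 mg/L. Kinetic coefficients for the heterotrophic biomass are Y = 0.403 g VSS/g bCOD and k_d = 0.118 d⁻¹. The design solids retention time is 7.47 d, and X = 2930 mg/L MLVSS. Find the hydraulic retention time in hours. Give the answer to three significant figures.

τ ≈ 9.78 h

Rearranging the biomass balance for a CMAS with decay, V = Y·Q·ΔS·θ_c / [X·(1+k_d θ_c)] = 0.403 × 567 × (767 − 20.7) × 7.47 / [2930 × (1 + 0.118 × 7.47)] = 1.27×10^6 / 5513 = 231.1 m³.
HRT = V/Q = 231.1 m³ / 567 m³·d⁻¹ = 0.4075 d × 24 = 9.781 h.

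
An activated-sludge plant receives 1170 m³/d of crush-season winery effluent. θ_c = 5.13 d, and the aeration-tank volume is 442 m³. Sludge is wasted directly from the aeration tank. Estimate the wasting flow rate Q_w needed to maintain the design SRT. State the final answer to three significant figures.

Q_w ≈ 86.2 m³/d

Wasting from the aeration tank: Q_w = V / θ_c = 442.0 / 5.13 = 86.16 m³/d.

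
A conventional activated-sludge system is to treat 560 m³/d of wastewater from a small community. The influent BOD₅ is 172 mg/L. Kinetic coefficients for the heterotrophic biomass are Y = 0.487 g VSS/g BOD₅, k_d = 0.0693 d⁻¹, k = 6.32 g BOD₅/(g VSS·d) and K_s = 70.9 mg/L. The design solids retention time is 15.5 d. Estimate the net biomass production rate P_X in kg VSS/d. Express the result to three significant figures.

P_X ≈ 22.2 kg VSS/d

For a completely mixed reactor with recycle the Lawrence–McCarty relation gives S = K_s·(1 + k_d·θ_c) / [θ_c·(Y·k − k_d) − 1] = 70.9 × (1 + 0.0693 × 15.5) / [15.5 × (0.487 × 6.32 − 0.0693) − 1] = 147.1 / 45.63 = 3.223 mg/L.
Y_obs = Y / (1 + k_d θ_c) = 0.487 / (1 + 0.0693 × 15.5) = 0.487 / 2.074 = 0.2348.
Q·(S₀ − S) = 560 × (172 − 3.22) × 10⁻³ = 94.52 kg/d removed.
Net biomass production P_X = Y_obs × Q·(S₀ − S) = 0.2348 × 94.52 = 22.19 kg VSS/d.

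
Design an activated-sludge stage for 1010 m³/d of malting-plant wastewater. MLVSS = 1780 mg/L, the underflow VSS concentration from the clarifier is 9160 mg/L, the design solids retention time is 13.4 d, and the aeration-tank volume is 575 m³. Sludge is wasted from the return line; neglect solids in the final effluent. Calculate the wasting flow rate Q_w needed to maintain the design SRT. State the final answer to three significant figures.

Q_w = (V·X)/(θ_c X_r) = 575.0 × 1780 / (13.4 × 9160) = 8.338 m³/d.

Q_w ≈ 8.34 m³/d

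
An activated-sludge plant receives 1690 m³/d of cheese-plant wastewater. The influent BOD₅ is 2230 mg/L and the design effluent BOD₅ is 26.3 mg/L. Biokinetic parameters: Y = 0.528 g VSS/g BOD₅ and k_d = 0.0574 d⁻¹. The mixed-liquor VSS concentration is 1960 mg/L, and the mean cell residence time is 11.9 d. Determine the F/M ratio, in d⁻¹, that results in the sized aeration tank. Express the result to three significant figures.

From the SRT design equation V = Y Q (S₀−S) θ_c / [X (1 + k_d θ_c)] = 0.528 × 1690 × (2230 − 26.3) × 11.9 / [1960 × (1 + 0.0574 × 11.9)] = 2.34×10^7 / 3299 = 7094 m³.
F/M = Q·S₀ / (V·X) = 1690 × 2230 / (7094 × 1960) = 0.2711 g BOD₅·(g VSS·d)⁻¹.

F/M ≈ 0.271 d⁻¹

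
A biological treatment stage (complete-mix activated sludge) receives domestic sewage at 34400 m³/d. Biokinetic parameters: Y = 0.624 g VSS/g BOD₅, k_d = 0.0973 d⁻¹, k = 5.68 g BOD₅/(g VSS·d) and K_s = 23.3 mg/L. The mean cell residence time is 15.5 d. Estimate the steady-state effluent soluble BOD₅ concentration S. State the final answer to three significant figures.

From the Monod/SRT balance for a CMAS, S = K_s·(1+k_d θ_c)/[θ_c·(Y k − k_d) − 1] = 23.3 × (1 + 0.0973 × 15.5) / [15.5 × (0.624 × 5.68 − 0.0973) − 1] = 58.44 / 52.43 = 1.115 mg/L.

S ≈ 1.11 mg/L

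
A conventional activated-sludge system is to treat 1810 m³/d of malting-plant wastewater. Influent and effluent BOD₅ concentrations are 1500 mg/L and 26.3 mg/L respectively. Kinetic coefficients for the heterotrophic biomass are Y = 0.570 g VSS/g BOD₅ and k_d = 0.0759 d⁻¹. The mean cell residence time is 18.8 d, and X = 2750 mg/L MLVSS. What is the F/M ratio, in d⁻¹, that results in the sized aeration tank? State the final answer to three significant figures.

F/M ≈ 0.231 d⁻¹

Steady-state biomass mass balance: V·X·(1 + k_d·θ_c) = Y·Q·(S₀ − S)·θ_c, so V = 0.570 × 1810 × (1500 − 26.3) × 18.8 / [2750 × (1 + 0.0759 × 18.8)] = 2.86×10^7 / 6674 = 4283 m³.
Food-to-microorganism ratio F/M = Q S₀ / (V X) = 1810 × 1500 / (4283 × 2750) = 0.2305 d⁻¹.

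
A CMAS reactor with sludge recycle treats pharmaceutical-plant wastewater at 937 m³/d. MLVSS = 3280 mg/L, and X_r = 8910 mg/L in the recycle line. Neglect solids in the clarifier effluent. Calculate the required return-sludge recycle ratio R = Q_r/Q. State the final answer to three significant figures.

Mass balance around the secondary clarifier (neglecting effluent solids): R = X / (X_r − X) = 3280 / (8910 − 3280) = 0.5826.

R ≈ 0.583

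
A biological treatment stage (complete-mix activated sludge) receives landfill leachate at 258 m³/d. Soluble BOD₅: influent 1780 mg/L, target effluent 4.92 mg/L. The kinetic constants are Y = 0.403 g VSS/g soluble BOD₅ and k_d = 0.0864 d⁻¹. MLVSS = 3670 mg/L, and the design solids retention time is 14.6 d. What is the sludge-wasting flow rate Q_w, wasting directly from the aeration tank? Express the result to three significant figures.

From the SRT design equation V = Y Q (S₀−S) θ_c / [X (1 + k_d θ_c)] = 0.403 × 258 × (1780 − 4.92) × 14.6 / [3670 × (1 + 0.0864 × 14.6)] = 2.69×10^6 / 8299 = 324.7 m³.
Wasting from the aeration tank: Q_w = V / θ_c = 324.7 / 14.6 = 22.24 m³/d.

Q_w ≈ 22.2 m³/d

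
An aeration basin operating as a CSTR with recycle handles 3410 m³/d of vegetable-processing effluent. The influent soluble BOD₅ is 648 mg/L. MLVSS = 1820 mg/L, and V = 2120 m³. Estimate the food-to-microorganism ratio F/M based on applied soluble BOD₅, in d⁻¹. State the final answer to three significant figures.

F/M ≈ 0.573 d⁻¹

F/M = Q·S₀ / (V·X) = 3410 × 648 / (2120 × 1820) = 0.5727 g soluble BOD₅·(g VSS·d)⁻¹.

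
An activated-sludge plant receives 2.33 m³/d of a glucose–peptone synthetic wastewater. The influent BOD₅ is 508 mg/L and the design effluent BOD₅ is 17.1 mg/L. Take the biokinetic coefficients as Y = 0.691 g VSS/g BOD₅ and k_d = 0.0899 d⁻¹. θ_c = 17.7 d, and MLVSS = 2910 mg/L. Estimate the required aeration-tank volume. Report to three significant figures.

From the SRT design equation V = Y Q (S₀−S) θ_c / [X (1 + k_d θ_c)] = 0.691 × 2.33 × (508 − 17.1) × 17.7 / [2910 × (1 + 0.0899 × 17.7)] = 1.4×10^4 / 7540 = 1.855 m³.

V ≈ 1.86 m³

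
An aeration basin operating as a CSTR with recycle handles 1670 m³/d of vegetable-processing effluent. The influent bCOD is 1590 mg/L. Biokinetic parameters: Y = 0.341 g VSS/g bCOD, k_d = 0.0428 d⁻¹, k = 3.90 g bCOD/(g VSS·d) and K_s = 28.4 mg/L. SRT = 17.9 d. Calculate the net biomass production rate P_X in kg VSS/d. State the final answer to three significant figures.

From the Monod/SRT balance for a CMAS, S = K_s·(1+k_d θ_c)/[θ_c·(Y k − k_d) − 1] = 28.4 × (1 + 0.0428 × 17.9) / [17.9 × (0.341 × 3.90 − 0.0428) − 1] = 50.16 / 22.04 = 2.276 mg/L.
Observed yield with endogenous decay: Y_obs = Y / (1 + k_d·θ_c) = 0.341 / (1 + 0.0428 × 17.9) = 0.341 / 1.766 = 0.1931 g VSS/g bCOD.
Q·(S₀ − S) = 1670 × (1590 − 2.28) × 10⁻³ = 2651 kg/d removed.
So the net sludge growth is P_X = 0.1931 × 2651 = 511.9 kg VSS/d.

P_X ≈ 512 kg VSS/d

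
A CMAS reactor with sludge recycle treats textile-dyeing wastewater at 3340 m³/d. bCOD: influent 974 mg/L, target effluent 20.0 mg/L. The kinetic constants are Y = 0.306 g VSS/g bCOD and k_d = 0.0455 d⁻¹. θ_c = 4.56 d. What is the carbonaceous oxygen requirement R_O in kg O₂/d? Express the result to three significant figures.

R_O ≈ 2040 kg O₂/d

Y_obs = Y / (1 + k_d θ_c) = 0.306 / (1 + 0.0455 × 4.56) = 0.306 / 1.207 = 0.2534.
Q·(S₀ − S) = 3340 × (974 − 20.0) × 10⁻³ = 3186 kg/d removed.
Net sludge production P_X = 0.2534 × 3186 = 807.5 kg VSS/d.
Carbonaceous O₂ demand = substrate oxidised − cell-mass equivalent = 3186 − 1.42 × 807.5 = 2040 kg O₂/d.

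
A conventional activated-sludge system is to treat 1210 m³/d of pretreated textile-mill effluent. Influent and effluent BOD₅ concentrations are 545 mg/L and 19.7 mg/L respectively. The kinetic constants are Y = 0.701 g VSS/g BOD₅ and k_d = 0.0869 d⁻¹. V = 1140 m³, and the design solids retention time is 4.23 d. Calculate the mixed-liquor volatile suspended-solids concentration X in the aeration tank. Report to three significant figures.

X = Y·Q·ΔS·θ_c / [V·(1 + k_d θ_c)] = 0.701 × 1210 × (545 − 19.7) × 4.23 / [1140 × (1 + 0.0869 × 4.23)] = 1209 mg/L.

X ≈ 1210 mg/L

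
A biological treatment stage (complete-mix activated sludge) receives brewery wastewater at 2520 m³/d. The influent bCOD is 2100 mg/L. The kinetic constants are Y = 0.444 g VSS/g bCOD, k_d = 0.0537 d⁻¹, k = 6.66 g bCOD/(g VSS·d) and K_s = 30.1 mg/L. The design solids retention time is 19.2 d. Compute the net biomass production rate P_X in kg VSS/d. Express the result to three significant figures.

For a completely mixed reactor with recycle the Lawrence–McCarty relation gives S = K_s·(1 + k_d·θ_c) / [θ_c·(Y·k − k_d) − 1] = 30.1 × (1 + 0.0537 × 19.2) / [19.2 × (0.444 × 6.66 − 0.0537) − 1] = 61.13 / 54.74 = 1.117 mg/L.
Observed yield with endogenous decay: Y_obs = Y / (1 + k_d·θ_c) = 0.444 / (1 + 0.0537 × 19.2) = 0.444 / 2.031 = 0.2186 g VSS/g bCOD.
ΔS = 2100 − 1.12 = 2099 mg/L, so the substrate removal rate is 2520 × 2099/1000 = 5289 kg bCOD/d.
So the net sludge growth is P_X = 0.2186 × 5289 = 1156 kg VSS/d.

P_X ≈ 1160 kg VSS/d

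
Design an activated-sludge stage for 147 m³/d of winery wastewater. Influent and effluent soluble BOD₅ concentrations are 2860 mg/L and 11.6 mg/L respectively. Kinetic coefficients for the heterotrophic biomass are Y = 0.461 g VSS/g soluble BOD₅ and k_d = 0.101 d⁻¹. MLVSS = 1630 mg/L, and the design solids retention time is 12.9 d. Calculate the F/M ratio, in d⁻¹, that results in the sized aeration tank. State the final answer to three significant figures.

F/M ≈ 0.389 d⁻¹

Rearranging the biomass balance for a CMAS with decay, V = Y·Q·ΔS·θ_c / [X·(1+k_d θ_c)] = 0.461 × 147 × (2860 − 11.6) × 12.9 / [1630 × (1 + 0.101 × 12.9)] = 2.49×10^6 / 3754 = 663.4 m³.
F/M = Q·S₀ / (V·X) = 147 × 2860 / (663.4 × 1630) = 0.3888 g soluble BOD₅·(g VSS·d)⁻¹.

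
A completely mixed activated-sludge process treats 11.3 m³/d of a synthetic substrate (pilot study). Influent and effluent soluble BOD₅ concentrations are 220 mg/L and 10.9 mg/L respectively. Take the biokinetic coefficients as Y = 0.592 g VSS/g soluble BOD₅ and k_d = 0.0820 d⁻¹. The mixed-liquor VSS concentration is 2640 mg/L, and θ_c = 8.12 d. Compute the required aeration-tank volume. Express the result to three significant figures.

Rearranging the biomass balance for a CMAS with decay, V = Y·Q·ΔS·θ_c / [X·(1+k_d θ_c)] = 0.592 × 11.3 × (220 − 10.9) × 8.12 / [2640 × (1 + 0.0820 × 8.12)] = 1.14×10^4 / 4398 = 2.583 m³.

V ≈ 2.58 m³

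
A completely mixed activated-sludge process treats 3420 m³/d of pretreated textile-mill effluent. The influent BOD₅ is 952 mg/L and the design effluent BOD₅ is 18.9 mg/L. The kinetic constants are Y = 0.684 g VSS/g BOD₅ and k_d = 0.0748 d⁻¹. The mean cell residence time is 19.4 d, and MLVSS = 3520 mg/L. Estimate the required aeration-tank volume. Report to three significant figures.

V ≈ 4910 m³

Steady-state biomass mass balance: V·X·(1 + k_d·θ_c) = Y·Q·(S₀ − S)·θ_c, so V = 0.684 × 3420 × (952 − 18.9) × 19.4 / [3520 × (1 + 0.0748 × 19.4)] = 4.23×10^7 / 8628 = 4908 m³.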